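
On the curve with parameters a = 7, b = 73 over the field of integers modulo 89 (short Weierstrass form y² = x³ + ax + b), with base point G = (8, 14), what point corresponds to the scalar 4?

(76, 30)

Double-and-add on 4 = (100)₂. Start with G = (8, 14) for the leading 1-bit.
double: tangent at (8, 14): λ = (3·8² + 7)/(2·14) ≡ 21/28. 28⁻¹ ≡ 35 (mod 89), so λ ≡ 21·35 ≡ 23.
  x = λ² - 8 - 8 = 529 - 16 ≡ 68; y = λ·(8 - 68) - 14 ≡ 30. → (68, 30)
double: tangent at (68, 30): λ = (3·68² + 7)/(2·30) ≡ 84/60. 60⁻¹ ≡ 46 (mod 89), so λ ≡ 84·46 ≡ 37.
  x = λ² - 68 - 68 = 1369 - 136 ≡ 76; y = λ·(68 - 76) - 30 ≡ 30. → (76, 30)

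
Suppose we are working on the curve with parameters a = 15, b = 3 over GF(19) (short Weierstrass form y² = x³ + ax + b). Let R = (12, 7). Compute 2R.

tangent at (12, 7): λ = (3·12² + 15)/(2·7) ≡ 10/14. 14⁻¹ ≡ 15 (mod 19) since 14·15 = 210 ≡ 1, so λ ≡ 10·15 ≡ 17.
  x = λ² - 12 - 12 = 289 - 24 ≡ 18; y = λ·(12 - 18) - 7 ≡ 5. → (18, 5)

(18, 5)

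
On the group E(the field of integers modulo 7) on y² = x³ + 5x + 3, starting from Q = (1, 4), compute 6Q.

O

Repeated addition: build up to 6Q.
2Q: tangent at (1, 4): λ = (3·1² + 5)/(2·4) ≡ 1/1. 1⁻¹ ≡ 1 (mod 7), so λ ≡ 1·1 ≡ 1.
  x = λ² - 1 - 1 = 1 - 2 ≡ 6; y = λ·(1 - 6) - 4 ≡ 5. → (6, 5)
3Q: (6, 5) + (1, 4). λ = (4 - 5)/(1 - 6) ≡ 6/2 mod 7. 2⁻¹ ≡ 4 (mod 7), so λ ≡ 3.
  x = λ² - 6 - 1 = 9 - 7 ≡ 2; y = λ·(6 - 2) - 5 ≡ 0. → (2, 0)
4Q: (2, 0) + (1, 4). λ = (4 - 0)/(1 - 2) ≡ 4/6 mod 7. 6⁻¹ ≡ 6 (mod 7) since 6·6 = 36 ≡ 1, so λ ≡ 3.
  x = λ² - 2 - 1 = 9 - 3 ≡ 6; y = λ·(2 - 6) - 0 ≡ 2. → (6, 2)
5Q: (6, 2) + (1, 4). λ = (4 - 2)/(1 - 6) ≡ 2/2 mod 7. 2⁻¹ ≡ 4 (mod 7) since 2·4 = 8 ≡ 1, so λ ≡ 1.
  x = λ² - 6 - 1 = 1 - 7 ≡ 1; y = λ·(6 - 1) - 2 ≡ 3. → (1, 3)
6Q: (1, 3) + (1, 4): same x and y₁ ≡ -y₂, so the sum is O.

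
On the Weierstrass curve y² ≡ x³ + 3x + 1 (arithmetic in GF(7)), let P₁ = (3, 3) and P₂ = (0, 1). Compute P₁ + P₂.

(3, 3) + (0, 1). λ = (1 - 3)/(0 - 3) ≡ 5/4 mod 7. 4⁻¹ ≡ 2 (mod 7), so λ ≡ 3.
  x = λ² - 3 - 0 = 9 - 3 ≡ 6; y = λ·(3 - 6) - 3 ≡ 2. → (6, 2)

(6, 2)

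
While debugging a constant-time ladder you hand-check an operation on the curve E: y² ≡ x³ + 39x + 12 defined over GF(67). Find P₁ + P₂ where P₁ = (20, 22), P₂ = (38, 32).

(20, 22) + (38, 32). λ = (32 - 22)/(38 - 20) ≡ 10/18 mod 67. 18⁻¹ ≡ 41 (mod 67) since 18·41 = 738 ≡ 1, so λ ≡ 8.
  x = λ² - 20 - 38 = 64 - 58 ≡ 6; y = λ·(20 - 6) - 22 ≡ 23. → (6, 23)

(6, 23)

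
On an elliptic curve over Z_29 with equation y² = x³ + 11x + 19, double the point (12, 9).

tangent at (12, 9): λ = (3·12² + 11)/(2·9) ≡ 8/18. 18⁻¹ ≡ 21 (mod 29), so λ ≡ 8·21 ≡ 23.
  x = λ² - 12 - 12 = 529 - 24 ≡ 12; y = λ·(12 - 12) - 9 ≡ 20. → (12, 20)

(12, 20)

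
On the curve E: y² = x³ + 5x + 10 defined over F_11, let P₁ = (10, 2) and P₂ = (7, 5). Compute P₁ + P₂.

(6, 5)

(10, 2) + (7, 5). λ = (5 - 2)/(7 - 10) ≡ 3/8 mod 11. 8⁻¹ ≡ 7 (mod 11) since 8·7 = 56 ≡ 1, so λ ≡ 10.
  x = λ² - 10 - 7 = 100 - 17 ≡ 6; y = λ·(10 - 6) - 2 ≡ 5. → (6, 5)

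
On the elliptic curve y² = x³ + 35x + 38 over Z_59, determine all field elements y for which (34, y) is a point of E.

none

x³ + 35x + 38 = 40532 ≡ 58 (mod 59).
58 is a non-residue mod 59; no y exists.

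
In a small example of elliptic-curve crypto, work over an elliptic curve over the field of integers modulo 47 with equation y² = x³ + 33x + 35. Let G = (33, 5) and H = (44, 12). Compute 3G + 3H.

First 3G:
Repeated addition: build up to 3G.
2G: tangent at (33, 5): λ = (3·33² + 33)/(2·5) ≡ 10/10. 10⁻¹ ≡ 33 (mod 47), so λ ≡ 10·33 ≡ 1.
  x = λ² - 33 - 33 = 1 - 66 ≡ 29; y = λ·(33 - 29) - 5 ≡ 46. → (29, 46)
3G: (29, 46) + (33, 5). λ = (5 - 46)/(33 - 29) ≡ 6/4 mod 47. 4⁻¹ ≡ 12 (mod 47) since 4·12 = 48 ≡ 1, so λ ≡ 25.
  x = λ² - 29 - 33 = 625 - 62 ≡ 46; y = λ·(29 - 46) - 46 ≡ 46. → (46, 46)
3G = (46, 46).
Next 3H:
Repeated addition: build up to 3H.
2H: tangent at (44, 12): λ = (3·44² + 33)/(2·12) ≡ 13/24. 24⁻¹ ≡ 2 (mod 47) since 24·2 = 48 ≡ 1, so λ ≡ 13·2 ≡ 26.
  x = λ² - 44 - 44 = 676 - 88 ≡ 24; y = λ·(44 - 24) - 12 ≡ 38. → (24, 38)
3H: (24, 38) + (44, 12). λ = (12 - 38)/(44 - 24) ≡ 21/20 mod 47. 20⁻¹ ≡ 40 (mod 47), so λ ≡ 41.
  x = λ² - 24 - 44 = 1681 - 68 ≡ 15; y = λ·(24 - 15) - 38 ≡ 2. → (15, 2)
3H = (15, 2).
Finally 3G + 3H:
(46, 46) + (15, 2). λ = (2 - 46)/(15 - 46) ≡ 3/16 mod 47. 16⁻¹ ≡ 3 (mod 47) since 16·3 = 48 ≡ 1, so λ ≡ 9.
  x = λ² - 46 - 15 = 81 - 61 ≡ 20; y = λ·(46 - 20) - 46 ≡ 0. → (20, 0)

(20, 0)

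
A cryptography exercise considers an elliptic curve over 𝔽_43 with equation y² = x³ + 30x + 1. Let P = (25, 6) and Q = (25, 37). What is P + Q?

The two points share x = 25 and their y-coordinates satisfy 6 + 37 ≡ 0 (mod 43), so they are inverses. Their sum is the point at infinity.

O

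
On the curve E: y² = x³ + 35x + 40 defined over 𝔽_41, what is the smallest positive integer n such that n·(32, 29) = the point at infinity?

2P: tangent at (32, 29): λ = (3·32² + 35)/(2·29) ≡ 32/17. 17⁻¹ ≡ 29 (mod 41) since 17·29 = 493 ≡ 1, so λ ≡ 32·29 ≡ 26.
  x = λ² - 32 - 32 = 676 - 64 ≡ 38; y = λ·(32 - 38) - 29 ≡ 20. → (38, 20)
3P: (38, 20) + (32, 29). λ = (29 - 20)/(32 - 38) ≡ 9/35 mod 41. 35⁻¹ ≡ 34 (mod 41), so λ ≡ 19.
  x = λ² - 38 - 32 = 361 - 70 ≡ 4; y = λ·(38 - 4) - 20 ≡ 11. → (4, 11)
4P: (4, 11) + (32, 29). λ = (29 - 11)/(32 - 4) ≡ 18/28 mod 41. 28⁻¹ ≡ 22 (mod 41), so λ ≡ 27.
  x = λ² - 4 - 32 = 729 - 36 ≡ 37; y = λ·(4 - 37) - 11 ≡ 0. → (37, 0)
5P: (37, 0) + (32, 29). λ = (29 - 0)/(32 - 37) ≡ 29/36 mod 41. 36⁻¹ ≡ 8 (mod 41), so λ ≡ 27.
  x = λ² - 37 - 32 = 729 - 69 ≡ 4; y = λ·(37 - 4) - 0 ≡ 30. → (4, 30)
6P: (4, 30) + (32, 29). λ = (29 - 30)/(32 - 4) ≡ 40/28 mod 41. 28⁻¹ ≡ 22 (mod 41), so λ ≡ 19.
  x = λ² - 4 - 32 = 361 - 36 ≡ 38; y = λ·(4 - 38) - 30 ≡ 21. → (38, 21)
7P: (38, 21) + (32, 29). λ = (29 - 21)/(32 - 38) ≡ 8/35 mod 41. 35⁻¹ ≡ 34 (mod 41), so λ ≡ 26.
  x = λ² - 38 - 32 = 676 - 70 ≡ 32; y = λ·(38 - 32) - 21 ≡ 12. → (32, 12)
8P: (32, 12) + (32, 29): same x and y₁ ≡ -y₂, so the sum is the point at infinity.
8P = the point at infinity, so the order is 8.

8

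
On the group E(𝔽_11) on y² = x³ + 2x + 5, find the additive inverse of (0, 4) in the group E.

(0, 7)

-(0, 4) = (0, -4 mod 11) = (0, 7).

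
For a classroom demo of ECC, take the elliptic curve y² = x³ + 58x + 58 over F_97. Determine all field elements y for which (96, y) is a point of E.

x³ + 58x + 58 = 890362 ≡ 96 (mod 97).
Square roots of 96 mod 97: 22 and 75 (since 22² = 484 ≡ 96).

22, 75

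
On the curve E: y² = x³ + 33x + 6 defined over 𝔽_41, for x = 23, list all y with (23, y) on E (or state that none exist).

x³ + 33x + 6 = 12932 ≡ 17 (mod 41).
17 is a non-residue mod 41; no y exists.

none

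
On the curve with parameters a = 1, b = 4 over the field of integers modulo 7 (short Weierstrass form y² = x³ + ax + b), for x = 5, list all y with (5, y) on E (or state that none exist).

x³ + 1x + 4 = 134 ≡ 1 (mod 7).
Square roots of 1 mod 7: 1 and 6 (since 1² = 1 ≡ 1).

1, 6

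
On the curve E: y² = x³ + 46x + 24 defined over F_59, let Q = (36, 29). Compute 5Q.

(51, 18)

Repeated addition: build up to 5Q.
2Q: tangent at (36, 29): λ = (3·36² + 46)/(2·29) ≡ 40/58. 58⁻¹ ≡ 58 (mod 59), so λ ≡ 40·58 ≡ 19.
  x = λ² - 36 - 36 = 361 - 72 ≡ 53; y = λ·(36 - 53) - 29 ≡ 2. → (53, 2)
3Q: (53, 2) + (36, 29). λ = (29 - 2)/(36 - 53) ≡ 27/42 mod 59. 42⁻¹ ≡ 52 (mod 59), so λ ≡ 47.
  x = λ² - 53 - 36 = 2209 - 89 ≡ 55; y = λ·(53 - 55) - 2 ≡ 22. → (55, 22)
4Q: (55, 22) + (36, 29). λ = (29 - 22)/(36 - 55) ≡ 7/40 mod 59. 40⁻¹ ≡ 31 (mod 59), so λ ≡ 40.
  x = λ² - 55 - 36 = 1600 - 91 ≡ 34; y = λ·(55 - 34) - 22 ≡ 51. → (34, 51)
5Q: (34, 51) + (36, 29). λ = (29 - 51)/(36 - 34) ≡ 37/2 mod 59. 2⁻¹ ≡ 30 (mod 59), so λ ≡ 48.
  x = λ² - 34 - 36 = 2304 - 70 ≡ 51; y = λ·(34 - 51) - 51 ≡ 18. → (51, 18)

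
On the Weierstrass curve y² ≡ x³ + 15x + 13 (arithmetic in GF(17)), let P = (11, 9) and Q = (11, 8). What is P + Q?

The two points share x = 11 and their y-coordinates satisfy 9 + 8 ≡ 0 (mod 17), so they are inverses. Their sum is O.

O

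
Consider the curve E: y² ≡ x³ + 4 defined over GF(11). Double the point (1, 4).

(10, 5)

tangent at (1, 4): λ = (3·1² + 0)/(2·4) ≡ 3/8. 8⁻¹ ≡ 7 (mod 11), so λ ≡ 3·7 ≡ 10.
  x = λ² - 1 - 1 = 100 - 2 ≡ 10; y = λ·(1 - 10) - 4 ≡ 5. → (10, 5)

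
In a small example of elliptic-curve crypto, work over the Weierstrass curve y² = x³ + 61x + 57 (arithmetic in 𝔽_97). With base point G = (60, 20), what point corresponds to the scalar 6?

(57, 16)

Repeated addition: build up to 6G.
2G: tangent at (60, 20): λ = (3·60² + 61)/(2·20) ≡ 94/40. 40⁻¹ ≡ 17 (mod 97), so λ ≡ 94·17 ≡ 46.
  x = λ² - 60 - 60 = 2116 - 120 ≡ 56; y = λ·(60 - 56) - 20 ≡ 67. → (56, 67)
3G: (56, 67) + (60, 20). λ = (20 - 67)/(60 - 56) ≡ 50/4 mod 97. 4⁻¹ ≡ 73 (mod 97), so λ ≡ 61.
  x = λ² - 56 - 60 = 3721 - 116 ≡ 16; y = λ·(56 - 16) - 67 ≡ 45. → (16, 45)
4G: (16, 45) + (60, 20). λ = (20 - 45)/(60 - 16) ≡ 72/44 mod 97. 44⁻¹ ≡ 86 (mod 97), so λ ≡ 81.
  x = λ² - 16 - 60 = 6561 - 76 ≡ 83; y = λ·(16 - 83) - 45 ≡ 57. → (83, 57)
5G: (83, 57) + (60, 20). λ = (20 - 57)/(60 - 83) ≡ 60/74 mod 97. 74⁻¹ ≡ 59 (mod 97), so λ ≡ 48.
  x = λ² - 83 - 60 = 2304 - 143 ≡ 27; y = λ·(83 - 27) - 57 ≡ 12. → (27, 12)
6G: (27, 12) + (60, 20). λ = (20 - 12)/(60 - 27) ≡ 8/33 mod 97. 33⁻¹ ≡ 50 (mod 97), so λ ≡ 12.
  x = λ² - 27 - 60 = 144 - 87 ≡ 57; y = λ·(27 - 57) - 12 ≡ 16. → (57, 16)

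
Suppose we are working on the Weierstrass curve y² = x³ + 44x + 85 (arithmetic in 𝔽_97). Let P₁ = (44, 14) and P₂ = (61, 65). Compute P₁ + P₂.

(44, 14) + (61, 65). λ = (65 - 14)/(61 - 44) ≡ 51/17 mod 97. 17⁻¹ ≡ 40 (mod 97), so λ ≡ 3.
  x = λ² - 44 - 61 = 9 - 105 ≡ 1; y = λ·(44 - 1) - 14 ≡ 18. → (1, 18)

(1, 18)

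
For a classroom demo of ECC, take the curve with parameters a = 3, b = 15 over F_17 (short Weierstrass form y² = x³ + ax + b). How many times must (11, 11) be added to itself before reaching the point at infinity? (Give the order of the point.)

2P: tangent at (11, 11): λ = (3·11² + 3)/(2·11) ≡ 9/5. 5⁻¹ ≡ 7 (mod 17), so λ ≡ 9·7 ≡ 12.
  x = λ² - 11 - 11 = 144 - 22 ≡ 3; y = λ·(11 - 3) - 11 ≡ 0. → (3, 0)
3P: (3, 0) + (11, 11). λ = (11 - 0)/(11 - 3) ≡ 11/8 mod 17. 8⁻¹ ≡ 15 (mod 17), so λ ≡ 12.
  x = λ² - 3 - 11 = 144 - 14 ≡ 11; y = λ·(3 - 11) - 0 ≡ 6. → (11, 6)
4P: (11, 6) + (11, 11): same x and y₁ ≡ -y₂, so the sum is the point at infinity.
4P = the point at infinity, so the order is 4.

4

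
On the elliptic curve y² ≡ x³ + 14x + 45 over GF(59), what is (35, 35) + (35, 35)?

tangent at (35, 35): λ = (3·35² + 14)/(2·35) ≡ 31/11. 11⁻¹ ≡ 43 (mod 59), so λ ≡ 31·43 ≡ 35.
  x = λ² - 35 - 35 = 1225 - 70 ≡ 34; y = λ·(35 - 34) - 35 ≡ 0. → (34, 0)

(34, 0)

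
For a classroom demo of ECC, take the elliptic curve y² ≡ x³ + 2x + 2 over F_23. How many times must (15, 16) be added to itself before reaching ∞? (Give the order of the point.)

2P: tangent at (15, 16): λ = (3·15² + 2)/(2·16) ≡ 10/9. 9⁻¹ ≡ 18 (mod 23), so λ ≡ 10·18 ≡ 19.
  x = λ² - 15 - 15 = 361 - 30 ≡ 9; y = λ·(15 - 9) - 16 ≡ 6. → (9, 6)
3P: (9, 6) + (15, 16). λ = (16 - 6)/(15 - 9) ≡ 10/6 mod 23. 6⁻¹ ≡ 4 (mod 23), so λ ≡ 17.
  x = λ² - 9 - 15 = 289 - 24 ≡ 12; y = λ·(9 - 12) - 6 ≡ 12. → (12, 12)
4P: (12, 12) + (15, 16). λ = (16 - 12)/(15 - 12) ≡ 4/3 mod 23. 3⁻¹ ≡ 8 (mod 23), so λ ≡ 9.
  x = λ² - 12 - 15 = 81 - 27 ≡ 8; y = λ·(12 - 8) - 12 ≡ 1. → (8, 1)
5P: (8, 1) + (15, 16). λ = (16 - 1)/(15 - 8) ≡ 15/7 mod 23. 7⁻¹ ≡ 10 (mod 23) since 7·10 = 70 ≡ 1, so λ ≡ 12.
  x = λ² - 8 - 15 = 144 - 23 ≡ 6; y = λ·(8 - 6) - 1 ≡ 0. → (6, 0)
6P: (6, 0) + (15, 16). λ = (16 - 0)/(15 - 6) ≡ 16/9 mod 23. 9⁻¹ ≡ 18 (mod 23), so λ ≡ 12.
  x = λ² - 6 - 15 = 144 - 21 ≡ 8; y = λ·(6 - 8) - 0 ≡ 22. → (8, 22)
7P: (8, 22) + (15, 16). λ = (16 - 22)/(15 - 8) ≡ 17/7 mod 23. 7⁻¹ ≡ 10 (mod 23), so λ ≡ 9.
  x = λ² - 8 - 15 = 81 - 23 ≡ 12; y = λ·(8 - 12) - 22 ≡ 11. → (12, 11)
8P: (12, 11) + (15, 16). λ = (16 - 11)/(15 - 12) ≡ 5/3 mod 23. 3⁻¹ ≡ 8 (mod 23), so λ ≡ 17.
  x = λ² - 12 - 15 = 289 - 27 ≡ 9; y = λ·(12 - 9) - 11 ≡ 17. → (9, 17)
9P: (9, 17) + (15, 16). λ = (16 - 17)/(15 - 9) ≡ 22/6 mod 23. 6⁻¹ ≡ 4 (mod 23), so λ ≡ 19.
  x = λ² - 9 - 15 = 361 - 24 ≡ 15; y = λ·(9 - 15) - 17 ≡ 7. → (15, 7)
10P: (15, 7) + (15, 16): same x and y₁ ≡ -y₂, so the sum is ∞.
10P = ∞, so the order is 10.

10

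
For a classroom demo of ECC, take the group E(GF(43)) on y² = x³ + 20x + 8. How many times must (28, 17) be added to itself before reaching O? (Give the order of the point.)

10

2P: tangent at (28, 17): λ = (3·28² + 20)/(2·17) ≡ 7/34. 34⁻¹ ≡ 19 (mod 43) since 34·19 = 646 ≡ 1, so λ ≡ 7·19 ≡ 4.
  x = λ² - 28 - 28 = 16 - 56 ≡ 3; y = λ·(28 - 3) - 17 ≡ 40. → (3, 40)
3P: (3, 40) + (28, 17). λ = (17 - 40)/(28 - 3) ≡ 20/25 mod 43. 25⁻¹ ≡ 31 (mod 43) since 25·31 = 775 ≡ 1, so λ ≡ 18.
  x = λ² - 3 - 28 = 324 - 31 ≡ 35; y = λ·(3 - 35) - 40 ≡ 29. → (35, 29)
4P: (35, 29) + (28, 17). λ = (17 - 29)/(28 - 35) ≡ 31/36 mod 43. 36⁻¹ ≡ 6 (mod 43), so λ ≡ 14.
  x = λ² - 35 - 28 = 196 - 63 ≡ 4; y = λ·(35 - 4) - 29 ≡ 18. → (4, 18)
5P: (4, 18) + (28, 17). λ = (17 - 18)/(28 - 4) ≡ 42/24 mod 43. 24⁻¹ ≡ 9 (mod 43), so λ ≡ 34.
  x = λ² - 4 - 28 = 1156 - 32 ≡ 6; y = λ·(4 - 6) - 18 ≡ 0. → (6, 0)
6P: (6, 0) + (28, 17). λ = (17 - 0)/(28 - 6) ≡ 17/22 mod 43. 22⁻¹ ≡ 2 (mod 43) since 22·2 = 44 ≡ 1, so λ ≡ 34.
  x = λ² - 6 - 28 = 1156 - 34 ≡ 4; y = λ·(6 - 4) - 0 ≡ 25. → (4, 25)
7P: (4, 25) + (28, 17). λ = (17 - 25)/(28 - 4) ≡ 35/24 mod 43. 24⁻¹ ≡ 9 (mod 43) since 24·9 = 216 ≡ 1, so λ ≡ 14.
  x = λ² - 4 - 28 = 196 - 32 ≡ 35; y = λ·(4 - 35) - 25 ≡ 14. → (35, 14)
8P: (35, 14) + (28, 17). λ = (17 - 14)/(28 - 35) ≡ 3/36 mod 43. 36⁻¹ ≡ 6 (mod 43) since 36·6 = 216 ≡ 1, so λ ≡ 18.
  x = λ² - 35 - 28 = 324 - 63 ≡ 3; y = λ·(35 - 3) - 14 ≡ 3. → (3, 3)
9P: (3, 3) + (28, 17). λ = (17 - 3)/(28 - 3) ≡ 14/25 mod 43. 25⁻¹ ≡ 31 (mod 43), so λ ≡ 4.
  x = λ² - 3 - 28 = 16 - 31 ≡ 28; y = λ·(3 - 28) - 3 ≡ 26. → (28, 26)
10P: (28, 26) + (28, 17): same x and y₁ ≡ -y₂, so the sum is O.
10P = O, so the order is 10.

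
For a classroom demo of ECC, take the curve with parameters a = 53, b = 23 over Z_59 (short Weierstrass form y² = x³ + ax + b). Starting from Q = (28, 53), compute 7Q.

Double-and-add on 7 = (111)₂. Start with Q = (28, 53) for the leading 1-bit.
double: tangent at (28, 53): λ = (3·28² + 53)/(2·53) ≡ 45/47. 47⁻¹ ≡ 54 (mod 59), so λ ≡ 45·54 ≡ 11.
  x = λ² - 28 - 28 = 121 - 56 ≡ 6; y = λ·(28 - 6) - 53 ≡ 12. → (6, 12)
add Q: (6, 12) + (28, 53). λ = (53 - 12)/(28 - 6) ≡ 41/22 mod 59. 22⁻¹ ≡ 51 (mod 59), so λ ≡ 26.
  x = λ² - 6 - 28 = 676 - 34 ≡ 52; y = λ·(6 - 52) - 12 ≡ 31. → (52, 31)
double: tangent at (52, 31): λ = (3·52² + 53)/(2·31) ≡ 23/3. 3⁻¹ ≡ 20 (mod 59), so λ ≡ 23·20 ≡ 47.
  x = λ² - 52 - 52 = 2209 - 104 ≡ 40; y = λ·(52 - 40) - 31 ≡ 2. → (40, 2)
add Q: (40, 2) + (28, 53). λ = (53 - 2)/(28 - 40) ≡ 51/47 mod 59. 47⁻¹ ≡ 54 (mod 59), so λ ≡ 40.
  x = λ² - 40 - 28 = 1600 - 68 ≡ 57; y = λ·(40 - 57) - 2 ≡ 26. → (57, 26)

(57, 26)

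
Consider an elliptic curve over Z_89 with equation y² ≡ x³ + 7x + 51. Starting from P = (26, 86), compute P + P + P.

Repeated addition: build up to 3P.
2P: tangent at (26, 86): λ = (3·26² + 7)/(2·86) ≡ 77/83. 83⁻¹ ≡ 74 (mod 89), so λ ≡ 77·74 ≡ 2.
  x = λ² - 26 - 26 = 4 - 52 ≡ 41; y = λ·(26 - 41) - 86 ≡ 62. → (41, 62)
3P: (41, 62) + (26, 86). λ = (86 - 62)/(26 - 41) ≡ 24/74 mod 89. 74⁻¹ ≡ 83 (mod 89), so λ ≡ 34.
  x = λ² - 41 - 26 = 1156 - 67 ≡ 21; y = λ·(41 - 21) - 62 ≡ 84. → (21, 84)

(21, 84)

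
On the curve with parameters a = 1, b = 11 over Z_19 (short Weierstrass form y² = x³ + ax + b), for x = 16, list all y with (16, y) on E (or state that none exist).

0

x³ + 1x + 11 = 4123 ≡ 0 (mod 19).
Only y = 0 satisfies y² ≡ 0.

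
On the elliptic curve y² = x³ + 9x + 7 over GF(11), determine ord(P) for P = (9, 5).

6

2P: tangent at (9, 5): λ = (3·9² + 9)/(2·5) ≡ 10/10. 10⁻¹ ≡ 10 (mod 11), so λ ≡ 10·10 ≡ 1.
  x = λ² - 9 - 9 = 1 - 18 ≡ 5; y = λ·(9 - 5) - 5 ≡ 10. → (5, 10)
3P: (5, 10) + (9, 5). λ = (5 - 10)/(9 - 5) ≡ 6/4 mod 11. 4⁻¹ ≡ 3 (mod 11) since 4·3 = 12 ≡ 1, so λ ≡ 7.
  x = λ² - 5 - 9 = 49 - 14 ≡ 2; y = λ·(5 - 2) - 10 ≡ 0. → (2, 0)
4P: (2, 0) + (9, 5). λ = (5 - 0)/(9 - 2) ≡ 5/7 mod 11. 7⁻¹ ≡ 8 (mod 11), so λ ≡ 7.
  x = λ² - 2 - 9 = 49 - 11 ≡ 5; y = λ·(2 - 5) - 0 ≡ 1. → (5, 1)
5P: (5, 1) + (9, 5). λ = (5 - 1)/(9 - 5) ≡ 4/4 mod 11. 4⁻¹ ≡ 3 (mod 11) since 4·3 = 12 ≡ 1, so λ ≡ 1.
  x = λ² - 5 - 9 = 1 - 14 ≡ 9; y = λ·(5 - 9) - 1 ≡ 6. → (9, 6)
6P: (9, 6) + (9, 5): same x and y₁ ≡ -y₂, so the sum is ∞.
6P = ∞, so the order is 6.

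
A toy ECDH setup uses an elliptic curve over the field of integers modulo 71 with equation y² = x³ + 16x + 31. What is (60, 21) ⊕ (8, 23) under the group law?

(60, 21) + (8, 23). λ = (23 - 21)/(8 - 60) ≡ 2/19 mod 71. 19⁻¹ ≡ 15 (mod 71), so λ ≡ 30.
  x = λ² - 60 - 8 = 900 - 68 ≡ 51; y = λ·(60 - 51) - 21 ≡ 36. → (51, 36)

(51, 36)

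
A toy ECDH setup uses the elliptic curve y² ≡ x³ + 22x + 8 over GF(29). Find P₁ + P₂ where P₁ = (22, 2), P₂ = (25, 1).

(22, 2) + (25, 1). λ = (1 - 2)/(25 - 22) ≡ 28/3 mod 29. 3⁻¹ ≡ 10 (mod 29), so λ ≡ 19.
  x = λ² - 22 - 25 = 361 - 47 ≡ 24; y = λ·(22 - 24) - 2 ≡ 18. → (24, 18)

(24, 18)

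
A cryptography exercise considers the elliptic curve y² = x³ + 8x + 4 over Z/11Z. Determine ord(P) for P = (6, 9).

5

2P: tangent at (6, 9): λ = (3·6² + 8)/(2·9) ≡ 6/7. 7⁻¹ ≡ 8 (mod 11) since 7·8 = 56 ≡ 1, so λ ≡ 6·8 ≡ 4.
  x = λ² - 6 - 6 = 16 - 12 ≡ 4; y = λ·(6 - 4) - 9 ≡ 10. → (4, 10)
3P: (4, 10) + (6, 9). λ = (9 - 10)/(6 - 4) ≡ 10/2 mod 11. 2⁻¹ ≡ 6 (mod 11) since 2·6 = 12 ≡ 1, so λ ≡ 5.
  x = λ² - 4 - 6 = 25 - 10 ≡ 4; y = λ·(4 - 4) - 10 ≡ 1. → (4, 1)
4P: (4, 1) + (6, 9). λ = (9 - 1)/(6 - 4) ≡ 8/2 mod 11. 2⁻¹ ≡ 6 (mod 11), so λ ≡ 4.
  x = λ² - 4 - 6 = 16 - 10 ≡ 6; y = λ·(4 - 6) - 1 ≡ 2. → (6, 2)
5P: (6, 2) + (6, 9): same x and y₁ ≡ -y₂, so the sum is O.
5P = O, so the order is 5.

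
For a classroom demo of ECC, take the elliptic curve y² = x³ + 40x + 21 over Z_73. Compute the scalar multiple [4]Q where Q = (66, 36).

Repeated addition: build up to 4Q.
2Q: tangent at (66, 36): λ = (3·66² + 40)/(2·36) ≡ 41/72. 72⁻¹ ≡ 72 (mod 73) since 72·72 = 5184 ≡ 1, so λ ≡ 41·72 ≡ 32.
  x = λ² - 66 - 66 = 1024 - 132 ≡ 16; y = λ·(66 - 16) - 36 ≡ 31. → (16, 31)
3Q: (16, 31) + (66, 36). λ = (36 - 31)/(66 - 16) ≡ 5/50 mod 73. 50⁻¹ ≡ 19 (mod 73) since 50·19 = 950 ≡ 1, so λ ≡ 22.
  x = λ² - 16 - 66 = 484 - 82 ≡ 37; y = λ·(16 - 37) - 31 ≡ 18. → (37, 18)
4Q: (37, 18) + (66, 36). λ = (36 - 18)/(66 - 37) ≡ 18/29 mod 73. 29⁻¹ ≡ 68 (mod 73), so λ ≡ 56.
  x = λ² - 37 - 66 = 3136 - 103 ≡ 40; y = λ·(37 - 40) - 18 ≡ 33. → (40, 33)

(40, 33)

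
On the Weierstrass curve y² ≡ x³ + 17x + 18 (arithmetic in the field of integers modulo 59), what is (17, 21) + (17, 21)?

(15, 52)

tangent at (17, 21): λ = (3·17² + 17)/(2·21) ≡ 58/42. 42⁻¹ ≡ 52 (mod 59), so λ ≡ 58·52 ≡ 7.
  x = λ² - 17 - 17 = 49 - 34 ≡ 15; y = λ·(17 - 15) - 21 ≡ 52. → (15, 52)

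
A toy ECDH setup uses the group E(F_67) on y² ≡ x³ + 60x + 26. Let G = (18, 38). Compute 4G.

(49, 45)

Double-and-add on 4 = (100)₂. Start with G = (18, 38) for the leading 1-bit.
double: tangent at (18, 38): λ = (3·18² + 60)/(2·38) ≡ 27/9. 9⁻¹ ≡ 15 (mod 67) since 9·15 = 135 ≡ 1, so λ ≡ 27·15 ≡ 3.
  x = λ² - 18 - 18 = 9 - 36 ≡ 40; y = λ·(18 - 40) - 38 ≡ 30. → (40, 30)
double: tangent at (40, 30): λ = (3·40² + 60)/(2·30) ≡ 36/60. 60⁻¹ ≡ 19 (mod 67), so λ ≡ 36·19 ≡ 14.
  x = λ² - 40 - 40 = 196 - 80 ≡ 49; y = λ·(40 - 49) - 30 ≡ 45. → (49, 45)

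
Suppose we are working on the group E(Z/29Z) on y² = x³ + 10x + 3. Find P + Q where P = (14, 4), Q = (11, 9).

(14, 4) + (11, 9). λ = (9 - 4)/(11 - 14) ≡ 5/26 mod 29. 26⁻¹ ≡ 19 (mod 29), so λ ≡ 8.
  x = λ² - 14 - 11 = 64 - 25 ≡ 10; y = λ·(14 - 10) - 4 ≡ 28. → (10, 28)

(10, 28)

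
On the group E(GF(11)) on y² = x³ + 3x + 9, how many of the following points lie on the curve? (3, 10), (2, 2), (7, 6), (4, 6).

1

(3, 10): 10² ≡ 1, rhs ≡ 1 → on.
(2, 2): 2² ≡ 4, rhs ≡ 1 → off.
(7, 6): 6² ≡ 3, rhs ≡ 10 → off.
(4, 6): 6² ≡ 3, rhs ≡ 8 → off.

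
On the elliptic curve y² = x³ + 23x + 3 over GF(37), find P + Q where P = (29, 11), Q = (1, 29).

(29, 11) + (1, 29). λ = (29 - 11)/(1 - 29) ≡ 18/9 mod 37. 9⁻¹ ≡ 33 (mod 37), so λ ≡ 2.
  x = λ² - 29 - 1 = 4 - 30 ≡ 11; y = λ·(29 - 11) - 11 ≡ 25. → (11, 25)

(11, 25)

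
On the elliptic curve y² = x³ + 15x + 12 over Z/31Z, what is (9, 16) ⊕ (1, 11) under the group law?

(18, 21)

(9, 16) + (1, 11). λ = (11 - 16)/(1 - 9) ≡ 26/23 mod 31. 23⁻¹ ≡ 27 (mod 31), so λ ≡ 20.
  x = λ² - 9 - 1 = 400 - 10 ≡ 18; y = λ·(9 - 18) - 16 ≡ 21. → (18, 21)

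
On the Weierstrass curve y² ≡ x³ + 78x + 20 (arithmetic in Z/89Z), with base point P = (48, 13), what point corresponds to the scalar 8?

(41, 7)

Double-and-add on 8 = (1000)₂. Start with P = (48, 13) for the leading 1-bit.
double: tangent at (48, 13): λ = (3·48² + 78)/(2·13) ≡ 48/26. 26⁻¹ ≡ 24 (mod 89), so λ ≡ 48·24 ≡ 84.
  x = λ² - 48 - 48 = 7056 - 96 ≡ 18; y = λ·(48 - 18) - 13 ≡ 15. → (18, 15)
double: tangent at (18, 15): λ = (3·18² + 78)/(2·15) ≡ 71/30. 30⁻¹ ≡ 3 (mod 89), so λ ≡ 71·3 ≡ 35.
  x = λ² - 18 - 18 = 1225 - 36 ≡ 32; y = λ·(18 - 32) - 15 ≡ 29. → (32, 29)
double: tangent at (32, 29): λ = (3·32² + 78)/(2·29) ≡ 35/58. 58⁻¹ ≡ 66 (mod 89), so λ ≡ 35·66 ≡ 85.
  x = λ² - 32 - 32 = 7225 - 64 ≡ 41; y = λ·(32 - 41) - 29 ≡ 7. → (41, 7)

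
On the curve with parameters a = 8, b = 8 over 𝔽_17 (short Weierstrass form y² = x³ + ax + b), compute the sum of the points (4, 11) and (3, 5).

(4, 11) + (3, 5). λ = (5 - 11)/(3 - 4) ≡ 11/16 mod 17. 16⁻¹ ≡ 16 (mod 17), so λ ≡ 6.
  x = λ² - 4 - 3 = 36 - 7 ≡ 12; y = λ·(4 - 12) - 11 ≡ 9. → (12, 9)

(12, 9)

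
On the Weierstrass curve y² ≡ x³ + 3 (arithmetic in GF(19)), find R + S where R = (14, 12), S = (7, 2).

(14, 7)

(14, 12) + (7, 2). λ = (2 - 12)/(7 - 14) ≡ 9/12 mod 19. 12⁻¹ ≡ 8 (mod 19), so λ ≡ 15.
  x = λ² - 14 - 7 = 225 - 21 ≡ 14; y = λ·(14 - 14) - 12 ≡ 7. → (14, 7)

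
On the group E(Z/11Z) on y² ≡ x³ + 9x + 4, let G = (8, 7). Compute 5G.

Repeated addition: build up to 5G.
2G: tangent at (8, 7): λ = (3·8² + 9)/(2·7) ≡ 3/3. 3⁻¹ ≡ 4 (mod 11), so λ ≡ 3·4 ≡ 1.
  x = λ² - 8 - 8 = 1 - 16 ≡ 7; y = λ·(8 - 7) - 7 ≡ 5. → (7, 5)
3G: (7, 5) + (8, 7). λ = (7 - 5)/(8 - 7) ≡ 2/1 mod 11. 1⁻¹ ≡ 1 (mod 11), so λ ≡ 2.
  x = λ² - 7 - 8 = 4 - 15 ≡ 0; y = λ·(7 - 0) - 5 ≡ 9. → (0, 9)
4G: (0, 9) + (8, 7). λ = (7 - 9)/(8 - 0) ≡ 9/8 mod 11. 8⁻¹ ≡ 7 (mod 11) since 8·7 = 56 ≡ 1, so λ ≡ 8.
  x = λ² - 0 - 8 = 64 - 8 ≡ 1; y = λ·(0 - 1) - 9 ≡ 5. → (1, 5)
5G: (1, 5) + (8, 7). λ = (7 - 5)/(8 - 1) ≡ 2/7 mod 11. 7⁻¹ ≡ 8 (mod 11), so λ ≡ 5.
  x = λ² - 1 - 8 = 25 - 9 ≡ 5; y = λ·(1 - 5) - 5 ≡ 8. → (5, 8)

(5, 8)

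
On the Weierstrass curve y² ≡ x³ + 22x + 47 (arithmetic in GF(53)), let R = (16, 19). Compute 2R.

tangent at (16, 19): λ = (3·16² + 22)/(2·19) ≡ 48/38. 38⁻¹ ≡ 7 (mod 53) since 38·7 = 266 ≡ 1, so λ ≡ 48·7 ≡ 18.
  x = λ² - 16 - 16 = 324 - 32 ≡ 27; y = λ·(16 - 27) - 19 ≡ 48. → (27, 48)

(27, 48)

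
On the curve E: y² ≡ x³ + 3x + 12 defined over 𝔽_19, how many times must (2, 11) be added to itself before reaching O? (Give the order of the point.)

2P: tangent at (2, 11): λ = (3·2² + 3)/(2·11) ≡ 15/3. 3⁻¹ ≡ 13 (mod 19) since 3·13 = 39 ≡ 1, so λ ≡ 15·13 ≡ 5.
  x = λ² - 2 - 2 = 25 - 4 ≡ 2; y = λ·(2 - 2) - 11 ≡ 8. → (2, 8)
3P: (2, 8) + (2, 11): same x and y₁ ≡ -y₂, so the sum is O.
3P = O, so the order is 3.

3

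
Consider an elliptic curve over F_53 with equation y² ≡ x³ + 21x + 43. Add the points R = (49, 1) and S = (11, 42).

(0, 34)

(49, 1) + (11, 42). λ = (42 - 1)/(11 - 49) ≡ 41/15 mod 53. 15⁻¹ ≡ 46 (mod 53), so λ ≡ 31.
  x = λ² - 49 - 11 = 961 - 60 ≡ 0; y = λ·(49 - 0) - 1 ≡ 34. → (0, 34)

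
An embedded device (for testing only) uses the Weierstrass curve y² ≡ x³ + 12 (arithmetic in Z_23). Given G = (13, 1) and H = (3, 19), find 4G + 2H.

O

First 4G:
Repeated addition: build up to 4G.
2G: tangent at (13, 1): λ = (3·13² + 0)/(2·1) ≡ 1/2. 2⁻¹ ≡ 12 (mod 23) since 2·12 = 24 ≡ 1, so λ ≡ 1·12 ≡ 12.
  x = λ² - 13 - 13 = 144 - 26 ≡ 3; y = λ·(13 - 3) - 1 ≡ 4. → (3, 4)
3G: (3, 4) + (13, 1). λ = (1 - 4)/(13 - 3) ≡ 20/10 mod 23. 10⁻¹ ≡ 7 (mod 23), so λ ≡ 2.
  x = λ² - 3 - 13 = 4 - 16 ≡ 11; y = λ·(3 - 11) - 4 ≡ 3. → (11, 3)
4G: (11, 3) + (13, 1). λ = (1 - 3)/(13 - 11) ≡ 21/2 mod 23. 2⁻¹ ≡ 12 (mod 23), so λ ≡ 22.
  x = λ² - 11 - 13 = 484 - 24 ≡ 0; y = λ·(11 - 0) - 3 ≡ 9. → (0, 9)
4G = (0, 9).
Next 2H:
Repeated addition: build up to 2H.
2H: tangent at (3, 19): λ = (3·3² + 0)/(2·19) ≡ 4/15. 15⁻¹ ≡ 20 (mod 23) since 15·20 = 300 ≡ 1, so λ ≡ 4·20 ≡ 11.
  x = λ² - 3 - 3 = 121 - 6 ≡ 0; y = λ·(3 - 0) - 19 ≡ 14. → (0, 14)
2H = (0, 14).
Finally 4G + 2H:
(0, 9) + (0, 14): same x and y₁ ≡ -y₂, so the sum is O.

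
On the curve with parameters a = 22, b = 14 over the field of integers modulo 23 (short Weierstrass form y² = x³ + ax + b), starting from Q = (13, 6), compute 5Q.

Repeated addition: build up to 5Q.
2Q: tangent at (13, 6): λ = (3·13² + 22)/(2·6) ≡ 0/12. 12⁻¹ ≡ 2 (mod 23) since 12·2 = 24 ≡ 1, so λ ≡ 0·2 ≡ 0.
  x = λ² - 13 - 13 = 0 - 26 ≡ 20; y = λ·(13 - 20) - 6 ≡ 17. → (20, 17)
3Q: (20, 17) + (13, 6). λ = (6 - 17)/(13 - 20) ≡ 12/16 mod 23. 16⁻¹ ≡ 13 (mod 23), so λ ≡ 18.
  x = λ² - 20 - 13 = 324 - 33 ≡ 15; y = λ·(20 - 15) - 17 ≡ 4. → (15, 4)
4Q: (15, 4) + (13, 6). λ = (6 - 4)/(13 - 15) ≡ 2/21 mod 23. 21⁻¹ ≡ 11 (mod 23), so λ ≡ 22.
  x = λ² - 15 - 13 = 484 - 28 ≡ 19; y = λ·(15 - 19) - 4 ≡ 0. → (19, 0)
5Q: (19, 0) + (13, 6). λ = (6 - 0)/(13 - 19) ≡ 6/17 mod 23. 17⁻¹ ≡ 19 (mod 23), so λ ≡ 22.
  x = λ² - 19 - 13 = 484 - 32 ≡ 15; y = λ·(19 - 15) - 0 ≡ 19. → (15, 19)

(15, 19)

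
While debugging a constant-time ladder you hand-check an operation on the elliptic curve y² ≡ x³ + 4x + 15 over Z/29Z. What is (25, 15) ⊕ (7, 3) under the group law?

(25, 15) + (7, 3). λ = (3 - 15)/(7 - 25) ≡ 17/11 mod 29. 11⁻¹ ≡ 8 (mod 29) since 11·8 = 88 ≡ 1, so λ ≡ 20.
  x = λ² - 25 - 7 = 400 - 32 ≡ 20; y = λ·(25 - 20) - 15 ≡ 27. → (20, 27)

(20, 27)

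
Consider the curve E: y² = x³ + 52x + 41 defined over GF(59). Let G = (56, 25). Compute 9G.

Double-and-add on 9 = (1001)₂. Start with G = (56, 25) for the leading 1-bit.
double: tangent at (56, 25): λ = (3·56² + 52)/(2·25) ≡ 20/50. 50⁻¹ ≡ 13 (mod 59), so λ ≡ 20·13 ≡ 24.
  x = λ² - 56 - 56 = 576 - 112 ≡ 51; y = λ·(56 - 51) - 25 ≡ 36. → (51, 36)
double: tangent at (51, 36): λ = (3·51² + 52)/(2·36) ≡ 8/13. 13⁻¹ ≡ 50 (mod 59), so λ ≡ 8·50 ≡ 46.
  x = λ² - 51 - 51 = 2116 - 102 ≡ 8; y = λ·(51 - 8) - 36 ≡ 54. → (8, 54)
double: tangent at (8, 54): λ = (3·8² + 52)/(2·54) ≡ 8/49. 49⁻¹ ≡ 53 (mod 59), so λ ≡ 8·53 ≡ 11.
  x = λ² - 8 - 8 = 121 - 16 ≡ 46; y = λ·(8 - 46) - 54 ≡ 0. → (46, 0)
add G: (46, 0) + (56, 25). λ = (25 - 0)/(56 - 46) ≡ 25/10 mod 59. 10⁻¹ ≡ 6 (mod 59), so λ ≡ 32.
  x = λ² - 46 - 56 = 1024 - 102 ≡ 37; y = λ·(46 - 37) - 0 ≡ 52. → (37, 52)

(37, 52)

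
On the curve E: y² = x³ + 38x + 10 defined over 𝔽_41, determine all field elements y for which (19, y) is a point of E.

none

x³ + 38x + 10 = 7591 ≡ 6 (mod 41).
6 is a non-residue mod 41; no y exists.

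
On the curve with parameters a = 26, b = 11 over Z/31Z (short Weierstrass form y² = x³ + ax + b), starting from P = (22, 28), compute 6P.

(12, 6)

Repeated addition: build up to 6P.
2P: tangent at (22, 28): λ = (3·22² + 26)/(2·28) ≡ 21/25. 25⁻¹ ≡ 5 (mod 31), so λ ≡ 21·5 ≡ 12.
  x = λ² - 22 - 22 = 144 - 44 ≡ 7; y = λ·(22 - 7) - 28 ≡ 28. → (7, 28)
3P: (7, 28) + (22, 28). λ = (28 - 28)/(22 - 7) ≡ 0/15 mod 31. 15⁻¹ ≡ 29 (mod 31) since 15·29 = 435 ≡ 1, so λ ≡ 0.
  x = λ² - 7 - 22 = 0 - 29 ≡ 2; y = λ·(7 - 2) - 28 ≡ 3. → (2, 3)
4P: (2, 3) + (22, 28). λ = (28 - 3)/(22 - 2) ≡ 25/20 mod 31. 20⁻¹ ≡ 14 (mod 31), so λ ≡ 9.
  x = λ² - 2 - 22 = 81 - 24 ≡ 26; y = λ·(2 - 26) - 3 ≡ 29. → (26, 29)
5P: (26, 29) + (22, 28). λ = (28 - 29)/(22 - 26) ≡ 30/27 mod 31. 27⁻¹ ≡ 23 (mod 31), so λ ≡ 8.
  x = λ² - 26 - 22 = 64 - 48 ≡ 16; y = λ·(26 - 16) - 29 ≡ 20. → (16, 20)
6P: (16, 20) + (22, 28). λ = (28 - 20)/(22 - 16) ≡ 8/6 mod 31. 6⁻¹ ≡ 26 (mod 31) since 6·26 = 156 ≡ 1, so λ ≡ 22.
  x = λ² - 16 - 22 = 484 - 38 ≡ 12; y = λ·(16 - 12) - 20 ≡ 6. → (12, 6)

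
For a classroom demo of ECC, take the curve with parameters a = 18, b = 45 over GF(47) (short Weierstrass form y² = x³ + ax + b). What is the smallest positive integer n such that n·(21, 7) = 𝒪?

6

2P: tangent at (21, 7): λ = (3·21² + 18)/(2·7) ≡ 25/14. 14⁻¹ ≡ 37 (mod 47), so λ ≡ 25·37 ≡ 32.
  x = λ² - 21 - 21 = 1024 - 42 ≡ 42; y = λ·(21 - 42) - 7 ≡ 26. → (42, 26)
3P: (42, 26) + (21, 7). λ = (7 - 26)/(21 - 42) ≡ 28/26 mod 47. 26⁻¹ ≡ 38 (mod 47), so λ ≡ 30.
  x = λ² - 42 - 21 = 900 - 63 ≡ 38; y = λ·(42 - 38) - 26 ≡ 0. → (38, 0)
4P: (38, 0) + (21, 7). λ = (7 - 0)/(21 - 38) ≡ 7/30 mod 47. 30⁻¹ ≡ 11 (mod 47), so λ ≡ 30.
  x = λ² - 38 - 21 = 900 - 59 ≡ 42; y = λ·(38 - 42) - 0 ≡ 21. → (42, 21)
5P: (42, 21) + (21, 7). λ = (7 - 21)/(21 - 42) ≡ 33/26 mod 47. 26⁻¹ ≡ 38 (mod 47) since 26·38 = 988 ≡ 1, so λ ≡ 32.
  x = λ² - 42 - 21 = 1024 - 63 ≡ 21; y = λ·(42 - 21) - 21 ≡ 40. → (21, 40)
6P: (21, 40) + (21, 7): same x and y₁ ≡ -y₂, so the sum is 𝒪.
6P = 𝒪, so the order is 6.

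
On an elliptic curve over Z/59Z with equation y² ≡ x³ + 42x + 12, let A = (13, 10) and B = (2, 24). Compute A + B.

(11, 25)

(13, 10) + (2, 24). λ = (24 - 10)/(2 - 13) ≡ 14/48 mod 59. 48⁻¹ ≡ 16 (mod 59), so λ ≡ 47.
  x = λ² - 13 - 2 = 2209 - 15 ≡ 11; y = λ·(13 - 11) - 10 ≡ 25. → (11, 25)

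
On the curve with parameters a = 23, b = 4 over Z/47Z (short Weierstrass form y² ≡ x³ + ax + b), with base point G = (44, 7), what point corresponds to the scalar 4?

(27, 45)

Repeated addition: build up to 4G.
2G: tangent at (44, 7): λ = (3·44² + 23)/(2·7) ≡ 3/14. 14⁻¹ ≡ 37 (mod 47), so λ ≡ 3·37 ≡ 17.
  x = λ² - 44 - 44 = 289 - 88 ≡ 13; y = λ·(44 - 13) - 7 ≡ 3. → (13, 3)
3G: (13, 3) + (44, 7). λ = (7 - 3)/(44 - 13) ≡ 4/31 mod 47. 31⁻¹ ≡ 44 (mod 47) since 31·44 = 1364 ≡ 1, so λ ≡ 35.
  x = λ² - 13 - 44 = 1225 - 57 ≡ 40; y = λ·(13 - 40) - 3 ≡ 39. → (40, 39)
4G: (40, 39) + (44, 7). λ = (7 - 39)/(44 - 40) ≡ 15/4 mod 47. 4⁻¹ ≡ 12 (mod 47) since 4·12 = 48 ≡ 1, so λ ≡ 39.
  x = λ² - 40 - 44 = 1521 - 84 ≡ 27; y = λ·(40 - 27) - 39 ≡ 45. → (27, 45)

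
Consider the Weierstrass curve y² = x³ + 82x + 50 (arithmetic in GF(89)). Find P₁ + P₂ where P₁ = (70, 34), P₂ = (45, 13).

(70, 34) + (45, 13). λ = (13 - 34)/(45 - 70) ≡ 68/64 mod 89. 64⁻¹ ≡ 32 (mod 89) since 64·32 = 2048 ≡ 1, so λ ≡ 40.
  x = λ² - 70 - 45 = 1600 - 115 ≡ 61; y = λ·(70 - 61) - 34 ≡ 59. → (61, 59)

(61, 59)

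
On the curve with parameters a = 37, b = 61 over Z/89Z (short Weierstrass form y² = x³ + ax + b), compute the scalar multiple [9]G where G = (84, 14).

Double-and-add on 9 = (1001)₂. Start with G = (84, 14) for the leading 1-bit.
double: tangent at (84, 14): λ = (3·84² + 37)/(2·14) ≡ 23/28. 28⁻¹ ≡ 35 (mod 89), so λ ≡ 23·35 ≡ 4.
  x = λ² - 84 - 84 = 16 - 168 ≡ 26; y = λ·(84 - 26) - 14 ≡ 40. → (26, 40)
double: tangent at (26, 40): λ = (3·26² + 37)/(2·40) ≡ 18/80. 80⁻¹ ≡ 79 (mod 89), so λ ≡ 18·79 ≡ 87.
  x = λ² - 26 - 26 = 7569 - 52 ≡ 41; y = λ·(26 - 41) - 40 ≡ 79. → (41, 79)
double: tangent at (41, 79): λ = (3·41² + 37)/(2·79) ≡ 7/69. 69⁻¹ ≡ 40 (mod 89) since 69·40 = 2760 ≡ 1, so λ ≡ 7·40 ≡ 13.
  x = λ² - 41 - 41 = 169 - 82 ≡ 87; y = λ·(41 - 87) - 79 ≡ 35. → (87, 35)
add G: (87, 35) + (84, 14). λ = (14 - 35)/(84 - 87) ≡ 68/86 mod 89. 86⁻¹ ≡ 59 (mod 89) since 86·59 = 5074 ≡ 1, so λ ≡ 7.
  x = λ² - 87 - 84 = 49 - 171 ≡ 56; y = λ·(87 - 56) - 35 ≡ 4. → (56, 4)

(56, 4)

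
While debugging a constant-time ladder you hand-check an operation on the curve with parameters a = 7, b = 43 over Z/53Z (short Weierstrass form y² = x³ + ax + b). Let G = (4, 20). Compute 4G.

(3, 12)

Double-and-add on 4 = (100)₂. Start with G = (4, 20) for the leading 1-bit.
double: tangent at (4, 20): λ = (3·4² + 7)/(2·20) ≡ 2/40. 40⁻¹ ≡ 4 (mod 53) since 40·4 = 160 ≡ 1, so λ ≡ 2·4 ≡ 8.
  x = λ² - 4 - 4 = 64 - 8 ≡ 3; y = λ·(4 - 3) - 20 ≡ 41. → (3, 41)
double: tangent at (3, 41): λ = (3·3² + 7)/(2·41) ≡ 34/29. 29⁻¹ ≡ 11 (mod 53) since 29·11 = 319 ≡ 1, so λ ≡ 34·11 ≡ 3.
  x = λ² - 3 - 3 = 9 - 6 ≡ 3; y = λ·(3 - 3) - 41 ≡ 12. → (3, 12)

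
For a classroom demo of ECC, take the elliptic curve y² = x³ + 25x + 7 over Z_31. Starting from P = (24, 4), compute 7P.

Double-and-add on 7 = (111)₂. Start with P = (24, 4) for the leading 1-bit.
double: tangent at (24, 4): λ = (3·24² + 25)/(2·4) ≡ 17/8. 8⁻¹ ≡ 4 (mod 31) since 8·4 = 32 ≡ 1, so λ ≡ 17·4 ≡ 6.
  x = λ² - 24 - 24 = 36 - 48 ≡ 19; y = λ·(24 - 19) - 4 ≡ 26. → (19, 26)
add P: (19, 26) + (24, 4). λ = (4 - 26)/(24 - 19) ≡ 9/5 mod 31. 5⁻¹ ≡ 25 (mod 31) since 5·25 = 125 ≡ 1, so λ ≡ 8.
  x = λ² - 19 - 24 = 64 - 43 ≡ 21; y = λ·(19 - 21) - 26 ≡ 20. → (21, 20)
double: tangent at (21, 20): λ = (3·21² + 25)/(2·20) ≡ 15/9. 9⁻¹ ≡ 7 (mod 31) since 9·7 = 63 ≡ 1, so λ ≡ 15·7 ≡ 12.
  x = λ² - 21 - 21 = 144 - 42 ≡ 9; y = λ·(21 - 9) - 20 ≡ 0. → (9, 0)
add P: (9, 0) + (24, 4). λ = (4 - 0)/(24 - 9) ≡ 4/15 mod 31. 15⁻¹ ≡ 29 (mod 31) since 15·29 = 435 ≡ 1, so λ ≡ 23.
  x = λ² - 9 - 24 = 529 - 33 ≡ 0; y = λ·(9 - 0) - 0 ≡ 21. → (0, 21)

(0, 21)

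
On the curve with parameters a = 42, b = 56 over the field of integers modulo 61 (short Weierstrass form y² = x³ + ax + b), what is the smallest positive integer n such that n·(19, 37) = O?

2P: tangent at (19, 37): λ = (3·19² + 42)/(2·37) ≡ 27/13. 13⁻¹ ≡ 47 (mod 61) since 13·47 = 611 ≡ 1, so λ ≡ 27·47 ≡ 49.
  x = λ² - 19 - 19 = 2401 - 38 ≡ 45; y = λ·(19 - 45) - 37 ≡ 31. → (45, 31)
3P: (45, 31) + (19, 37). λ = (37 - 31)/(19 - 45) ≡ 6/35 mod 61. 35⁻¹ ≡ 7 (mod 61), so λ ≡ 42.
  x = λ² - 45 - 19 = 1764 - 64 ≡ 53; y = λ·(45 - 53) - 31 ≡ 60. → (53, 60)
4P: (53, 60) + (19, 37). λ = (37 - 60)/(19 - 53) ≡ 38/27 mod 61. 27⁻¹ ≡ 52 (mod 61), so λ ≡ 24.
  x = λ² - 53 - 19 = 576 - 72 ≡ 16; y = λ·(53 - 16) - 60 ≡ 35. → (16, 35)
5P: (16, 35) + (19, 37). λ = (37 - 35)/(19 - 16) ≡ 2/3 mod 61. 3⁻¹ ≡ 41 (mod 61), so λ ≡ 21.
  x = λ² - 16 - 19 = 441 - 35 ≡ 40; y = λ·(16 - 40) - 35 ≡ 10. → (40, 10)
6P: (40, 10) + (19, 37). λ = (37 - 10)/(19 - 40) ≡ 27/40 mod 61. 40⁻¹ ≡ 29 (mod 61), so λ ≡ 51.
  x = λ² - 40 - 19 = 2601 - 59 ≡ 41; y = λ·(40 - 41) - 10 ≡ 0. → (41, 0)
7P: (41, 0) + (19, 37). λ = (37 - 0)/(19 - 41) ≡ 37/39 mod 61. 39⁻¹ ≡ 36 (mod 61), so λ ≡ 51.
  x = λ² - 41 - 19 = 2601 - 60 ≡ 40; y = λ·(41 - 40) - 0 ≡ 51. → (40, 51)
8P: (40, 51) + (19, 37). λ = (37 - 51)/(19 - 40) ≡ 47/40 mod 61. 40⁻¹ ≡ 29 (mod 61) since 40·29 = 1160 ≡ 1, so λ ≡ 21.
  x = λ² - 40 - 19 = 441 - 59 ≡ 16; y = λ·(40 - 16) - 51 ≡ 26. → (16, 26)
9P: (16, 26) + (19, 37). λ = (37 - 26)/(19 - 16) ≡ 11/3 mod 61. 3⁻¹ ≡ 41 (mod 61) since 3·41 = 123 ≡ 1, so λ ≡ 24.
  x = λ² - 16 - 19 = 576 - 35 ≡ 53; y = λ·(16 - 53) - 26 ≡ 1. → (53, 1)
10P: (53, 1) + (19, 37). λ = (37 - 1)/(19 - 53) ≡ 36/27 mod 61. 27⁻¹ ≡ 52 (mod 61), so λ ≡ 42.
  x = λ² - 53 - 19 = 1764 - 72 ≡ 45; y = λ·(53 - 45) - 1 ≡ 30. → (45, 30)
11P: (45, 30) + (19, 37). λ = (37 - 30)/(19 - 45) ≡ 7/35 mod 61. 35⁻¹ ≡ 7 (mod 61), so λ ≡ 49.
  x = λ² - 45 - 19 = 2401 - 64 ≡ 19; y = λ·(45 - 19) - 30 ≡ 24. → (19, 24)
12P: (19, 24) + (19, 37): same x and y₁ ≡ -y₂, so the sum is O.
12P = O, so the order is 12.

12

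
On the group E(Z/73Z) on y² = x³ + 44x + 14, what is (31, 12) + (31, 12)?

(14, 69)

tangent at (31, 12): λ = (3·31² + 44)/(2·12) ≡ 7/24. 24⁻¹ ≡ 70 (mod 73) since 24·70 = 1680 ≡ 1, so λ ≡ 7·70 ≡ 52.
  x = λ² - 31 - 31 = 2704 - 62 ≡ 14; y = λ·(31 - 14) - 12 ≡ 69. → (14, 69)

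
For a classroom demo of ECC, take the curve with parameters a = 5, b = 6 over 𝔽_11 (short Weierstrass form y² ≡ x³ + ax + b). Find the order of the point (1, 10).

6

2P: tangent at (1, 10): λ = (3·1² + 5)/(2·10) ≡ 8/9. 9⁻¹ ≡ 5 (mod 11) since 9·5 = 45 ≡ 1, so λ ≡ 8·5 ≡ 7.
  x = λ² - 1 - 1 = 49 - 2 ≡ 3; y = λ·(1 - 3) - 10 ≡ 9. → (3, 9)
3P: (3, 9) + (1, 10). λ = (10 - 9)/(1 - 3) ≡ 1/9 mod 11. 9⁻¹ ≡ 5 (mod 11) since 9·5 = 45 ≡ 1, so λ ≡ 5.
  x = λ² - 3 - 1 = 25 - 4 ≡ 10; y = λ·(3 - 10) - 9 ≡ 0. → (10, 0)
4P: (10, 0) + (1, 10). λ = (10 - 0)/(1 - 10) ≡ 10/2 mod 11. 2⁻¹ ≡ 6 (mod 11), so λ ≡ 5.
  x = λ² - 10 - 1 = 25 - 11 ≡ 3; y = λ·(10 - 3) - 0 ≡ 2. → (3, 2)
5P: (3, 2) + (1, 10). λ = (10 - 2)/(1 - 3) ≡ 8/9 mod 11. 9⁻¹ ≡ 5 (mod 11), so λ ≡ 7.
  x = λ² - 3 - 1 = 49 - 4 ≡ 1; y = λ·(3 - 1) - 2 ≡ 1. → (1, 1)
6P: (1, 1) + (1, 10): same x and y₁ ≡ -y₂, so the sum is O.
6P = O, so the order is 6.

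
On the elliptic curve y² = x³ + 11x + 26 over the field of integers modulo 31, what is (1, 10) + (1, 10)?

tangent at (1, 10): λ = (3·1² + 11)/(2·10) ≡ 14/20. 20⁻¹ ≡ 14 (mod 31), so λ ≡ 14·14 ≡ 10.
  x = λ² - 1 - 1 = 100 - 2 ≡ 5; y = λ·(1 - 5) - 10 ≡ 12. → (5, 12)

(5, 12)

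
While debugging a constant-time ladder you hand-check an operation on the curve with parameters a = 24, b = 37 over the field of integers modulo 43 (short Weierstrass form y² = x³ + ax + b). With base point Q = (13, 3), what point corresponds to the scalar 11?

(5, 14)

Double-and-add on 11 = (1011)₂. Start with Q = (13, 3) for the leading 1-bit.
double: tangent at (13, 3): λ = (3·13² + 24)/(2·3) ≡ 15/6. 6⁻¹ ≡ 36 (mod 43), so λ ≡ 15·36 ≡ 24.
  x = λ² - 13 - 13 = 576 - 26 ≡ 34; y = λ·(13 - 34) - 3 ≡ 9. → (34, 9)
double: tangent at (34, 9): λ = (3·34² + 24)/(2·9) ≡ 9/18. 18⁻¹ ≡ 12 (mod 43) since 18·12 = 216 ≡ 1, so λ ≡ 9·12 ≡ 22.
  x = λ² - 34 - 34 = 484 - 68 ≡ 29; y = λ·(34 - 29) - 9 ≡ 15. → (29, 15)
add Q: (29, 15) + (13, 3). λ = (3 - 15)/(13 - 29) ≡ 31/27 mod 43. 27⁻¹ ≡ 8 (mod 43), so λ ≡ 33.
  x = λ² - 29 - 13 = 1089 - 42 ≡ 15; y = λ·(29 - 15) - 15 ≡ 17. → (15, 17)
double: tangent at (15, 17): λ = (3·15² + 24)/(2·17) ≡ 11/34. 34⁻¹ ≡ 19 (mod 43) since 34·19 = 646 ≡ 1, so λ ≡ 11·19 ≡ 37.
  x = λ² - 15 - 15 = 1369 - 30 ≡ 6; y = λ·(15 - 6) - 17 ≡ 15. → (6, 15)
add Q: (6, 15) + (13, 3). λ = (3 - 15)/(13 - 6) ≡ 31/7 mod 43. 7⁻¹ ≡ 37 (mod 43), so λ ≡ 29.
  x = λ² - 6 - 13 = 841 - 19 ≡ 5; y = λ·(6 - 5) - 15 ≡ 14. → (5, 14)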